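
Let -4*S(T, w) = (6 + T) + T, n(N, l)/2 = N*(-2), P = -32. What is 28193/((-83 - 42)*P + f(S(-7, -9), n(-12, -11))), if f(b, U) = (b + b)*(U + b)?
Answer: 28193/4200 ≈ 6.7126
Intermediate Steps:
n(N, l) = -4*N (n(N, l) = 2*(N*(-2)) = 2*(-2*N) = -4*N)
S(T, w) = -3/2 - T/2 (S(T, w) = -((6 + T) + T)/4 = -(6 + 2*T)/4 = -3/2 - T/2)
f(b, U) = 2*b*(U + b) (f(b, U) = (2*b)*(U + b) = 2*b*(U + b))
28193/((-83 - 42)*P + f(S(-7, -9), n(-12, -11))) = 28193/((-83 - 42)*(-32) + 2*(-3/2 - 1/2*(-7))*(-4*(-12) + (-3/2 - 1/2*(-7)))) = 28193/(-125*(-32) + 2*(-3/2 + 7/2)*(48 + (-3/2 + 7/2))) = 28193/(4000 + 2*2*(48 + 2)) = 28193/(4000 + 2*2*50) = 28193/(4000 + 200) = 28193/4200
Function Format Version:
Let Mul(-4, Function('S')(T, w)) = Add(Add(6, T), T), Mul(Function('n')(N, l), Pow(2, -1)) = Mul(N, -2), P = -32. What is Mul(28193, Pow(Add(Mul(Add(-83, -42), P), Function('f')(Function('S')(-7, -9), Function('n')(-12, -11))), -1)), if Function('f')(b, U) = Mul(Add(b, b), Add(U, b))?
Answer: Rational(28193, 4200) ≈ 6.7126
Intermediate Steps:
Function('n')(N, l) = Mul(-4, N) (Function('n')(N, l) = Mul(2, Mul(N, -2)) = Mul(2, Mul(-2, N)) = Mul(-4, N))
Function('S')(T, w) = Add(Rational(-3, 2), Mul(Rational(-1, 2), T)) (Function('S')(T, w) = Mul(Rational(-1, 4), Add(Add(6, T), T)) = Mul(Rational(-1, 4), Add(6, Mul(2, T))) = Add(Rational(-3, 2), Mul(Rational(-1, 2), T)))
Function('f')(b, U) = Mul(2, b, Add(U, b)) (Function('f')(b, U) = Mul(Mul(2, b), Add(U, b)) = Mul(2, b, Add(U, b)))
Mul(28193, Pow(Add(Mul(Add(-83, -42), P), Function('f')(Function('S')(-7, -9), Function('n')(-12, -11))), -1)) = Mul(28193, Pow(Add(Mul(Add(-83, -42), -32), Mul(2, Add(Rational(-3, 2), Mul(Rational(-1, 2), -7)), Add(Mul(-4, -12), Add(Rational(-3, 2), Mul(Rational(-1, 2), -7))))), -1)) = Mul(28193, Pow(Add(Mul(-125, -32), Mul(2, Add(Rational(-3, 2), Rational(7, 2)), Add(48, Add(Rational(-3, 2), Rational(7, 2))))), -1)) = Mul(28193, Pow(Add(4000, Mul(2, 2, Add(48, 2))), -1)) = Mul(28193, Pow(Add(4000, Mul(2, 2, 50)), -1)) = Mul(28193, Pow(Add(4000, 200), -1)) = Mul(28193, Pow(4200, -1)) = Mul(28193, Rational(1, 4200)) = Rational(28193, 4200)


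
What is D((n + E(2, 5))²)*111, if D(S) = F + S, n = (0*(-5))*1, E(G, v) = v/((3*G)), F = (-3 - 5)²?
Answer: 86173/12 ≈ 7181.1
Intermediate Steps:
F = 64 (F = (-8)² = 64)
E(G, v) = v/(3*G) (E(G, v) = v*(1/(3*G)) = v/(3*G))
n = 0 (n = 0*1 = 0)
D(S) = 64 + S
D((n + E(2, 5))²)*111 = (64 + (0 + (⅓)*5/2)²)*111 = (64 + (0 + (⅓)*5*(½))²)*111 = (64 + (0 + ⅚)²)*111 = (64 + (⅚)²)*111 = (64 + 25/36)*111 = (2329/36)*111 = 86173/12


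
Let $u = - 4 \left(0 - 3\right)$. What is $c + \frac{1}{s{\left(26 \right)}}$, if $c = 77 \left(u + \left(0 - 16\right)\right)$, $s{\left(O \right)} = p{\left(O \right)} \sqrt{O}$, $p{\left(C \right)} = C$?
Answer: $-308 + \frac{\sqrt{26}}{676} \approx -307.99$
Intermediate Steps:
$u = 12$ ($u = \left(-4\right) \left(-3\right) = 12$)
$s{\left(O \right)} = O^{\frac{3}{2}}$ ($s{\left(O \right)} = O \sqrt{O} = O^{\frac{3}{2}}$)
$c = -308$ ($c = 77 \left(12 + \left(0 - 16\right)\right) = 77 \left(12 - 16\right) = 77 \left(-4\right) = -308$)
$c + \frac{1}{s{\left(26 \right)}} = -308 + \frac{1}{26^{\frac{3}{2}}} = -308 + \frac{1}{26 \sqrt{26}} = -308 + \frac{\sqrt{26}}{676}$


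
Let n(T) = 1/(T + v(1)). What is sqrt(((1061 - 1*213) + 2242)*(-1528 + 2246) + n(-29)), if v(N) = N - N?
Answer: sqrt(1865859391)/29 ≈ 1489.5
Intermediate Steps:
v(N) = 0
n(T) = 1/T (n(T) = 1/(T + 0) = 1/T)
sqrt(((1061 - 1*213) + 2242)*(-1528 + 2246) + n(-29)) = sqrt(((1061 - 1*213) + 2242)*(-1528 + 2246) + 1/(-29)) = sqrt(((1061 - 213) + 2242)*718 - 1/29) = sqrt((848 + 2242)*718 - 1/29) = sqrt(3090*718 - 1/29) = sqrt(2218620 - 1/29) = sqrt(64339979/29) = sqrt(1865859391)/29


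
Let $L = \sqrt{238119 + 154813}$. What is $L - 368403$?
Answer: $-368403 + 2 \sqrt{98233} \approx -3.6778 \cdot 10^{5}$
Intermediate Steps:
$L = 2 \sqrt{98233}$ ($L = \sqrt{392932} = 2 \sqrt{98233} \approx 626.84$)
$L - 368403 = 2 \sqrt{98233} - 368403 = -368403 + 2 \sqrt{98233}$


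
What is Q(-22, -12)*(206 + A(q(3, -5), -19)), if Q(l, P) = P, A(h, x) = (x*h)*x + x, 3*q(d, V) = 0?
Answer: -2244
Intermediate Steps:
q(d, V) = 0 (q(d, V) = (1/3)*0 = 0)
A(h, x) = x + h*x**2 (A(h, x) = (h*x)*x + x = h*x**2 + x = x + h*x**2)
Q(-22, -12)*(206 + A(q(3, -5), -19)) = -12*(206 - 19*(1 + 0*(-19))) = -12*(206 - 19*(1 + 0)) = -12*(206 - 19*1) = -12*(206 - 19) = -12*187 = -2244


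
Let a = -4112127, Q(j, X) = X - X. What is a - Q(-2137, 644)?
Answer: -4112127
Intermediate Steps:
Q(j, X) = 0
a - Q(-2137, 644) = -4112127 - 1*0 = -4112127 + 0 = -4112127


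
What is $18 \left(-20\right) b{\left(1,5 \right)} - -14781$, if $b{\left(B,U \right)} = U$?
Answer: $12981$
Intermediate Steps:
$18 \left(-20\right) b{\left(1,5 \right)} - -14781 = 18 \left(-20\right) 5 - -14781 = \left(-360\right) 5 + 14781 = -1800 + 14781 = 12981$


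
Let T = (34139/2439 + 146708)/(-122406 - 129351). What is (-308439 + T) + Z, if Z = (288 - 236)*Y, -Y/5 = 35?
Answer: -194980520285048/614035323 ≈ -3.1754e+5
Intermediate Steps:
Y = -175 (Y = -5*35 = -175)
T = -357854951/614035323 (T = (34139*(1/2439) + 146708)/(-251757) = (34139/2439 + 146708)*(-1/251757) = (357854951/2439)*(-1/251757) = -357854951/614035323 ≈ -0.58279)
Z = -9100 (Z = (288 - 236)*(-175) = 52*(-175) = -9100)
(-308439 + T) + Z = (-308439 - 357854951/614035323) - 9100 = -189392798845748/614035323 - 9100 = -194980520285048/614035323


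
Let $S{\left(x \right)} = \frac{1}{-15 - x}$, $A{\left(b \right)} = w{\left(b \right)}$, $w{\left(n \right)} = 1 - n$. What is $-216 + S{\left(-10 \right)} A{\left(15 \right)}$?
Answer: $- \frac{1066}{5} \approx -213.2$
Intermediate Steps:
$A{\left(b \right)} = 1 - b$
$-216 + S{\left(-10 \right)} A{\left(15 \right)} = -216 + - \frac{1}{15 - 10} \left(1 - 15\right) = -216 + - \frac{1}{5} \left(1 - 15\right) = -216 + \left(-1\right) \frac{1}{5} \left(-14\right) = -216 - - \frac{14}{5} = -216 + \frac{14}{5} = - \frac{1066}{5}$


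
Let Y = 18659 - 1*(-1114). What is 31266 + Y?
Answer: 51039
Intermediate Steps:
Y = 19773 (Y = 18659 + 1114 = 19773)
31266 + Y = 31266 + 19773 = 51039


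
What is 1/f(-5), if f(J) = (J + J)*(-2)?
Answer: 1/20 ≈ 0.050000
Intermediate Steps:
f(J) = -4*J (f(J) = (2*J)*(-2) = -4*J)
1/f(-5) = 1/(-4*(-5)) = 1/20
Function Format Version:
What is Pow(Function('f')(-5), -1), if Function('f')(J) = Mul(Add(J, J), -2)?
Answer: Rational(1, 20) ≈ 0.050000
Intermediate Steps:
Function('f')(J) = Mul(-4, J) (Function('f')(J) = Mul(Mul(2, J), -2) = Mul(-4, J))
Pow(Function('f')(-5), -1) = Pow(Mul(-4, -5), -1) = Pow(20, -1) = Rational(1, 20)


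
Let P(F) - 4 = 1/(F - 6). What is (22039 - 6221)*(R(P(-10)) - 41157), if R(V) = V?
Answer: -5207673141/8 ≈ -6.5096e+8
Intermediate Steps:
P(F) = 4 + 1/(-6 + F) (P(F) = 4 + 1/(F - 6) = 4 + 1/(-6 + F))
(22039 - 6221)*(R(P(-10)) - 41157) = (22039 - 6221)*((-23 + 4*(-10))/(-6 - 10) - 41157) = 15818*((-23 - 40)/(-16) - 41157) = 15818*(-1/16*(-63) - 41157) = 15818*(63/16 - 41157) = 15818*(-658449/16) = -5207673141/8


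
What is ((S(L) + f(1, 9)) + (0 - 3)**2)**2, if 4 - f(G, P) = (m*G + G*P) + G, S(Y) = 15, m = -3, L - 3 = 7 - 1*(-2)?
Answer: 441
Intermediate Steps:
L = 12 (L = 3 + (7 - 1*(-2)) = 3 + (7 + 2) = 3 + 9 = 12)
f(G, P) = 4 + 2*G - G*P (f(G, P) = 4 - ((-3*G + G*P) + G) = 4 - (-2*G + G*P) = 4 + (2*G - G*P) = 4 + 2*G - G*P)
((S(L) + f(1, 9)) + (0 - 3)**2)**2 = ((15 + (4 + 2*1 - 1*1*9)) + (0 - 3)**2)**2 = ((15 + (4 + 2 - 9)) + (-3)**2)**2 = ((15 - 3) + 9)**2 = (12 + 9)**2 = 21**2 = 441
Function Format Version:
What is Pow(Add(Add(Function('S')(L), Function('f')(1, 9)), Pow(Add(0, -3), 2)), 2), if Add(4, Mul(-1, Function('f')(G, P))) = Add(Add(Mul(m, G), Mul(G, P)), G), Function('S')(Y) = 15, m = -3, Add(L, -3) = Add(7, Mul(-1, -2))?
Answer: 441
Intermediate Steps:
L = 12 (L = Add(3, Add(7, Mul(-1, -2))) = Add(3, Add(7, 2)) = Add(3, 9) = 12)
Function('f')(G, P) = Add(4, Mul(2, G), Mul(-1, G, P)) (Function('f')(G, P) = Add(4, Mul(-1, Add(Add(Mul(-3, G), Mul(G, P)), G))) = Add(4, Mul(-1, Add(Mul(-2, G), Mul(G, P)))) = Add(4, Add(Mul(2, G), Mul(-1, G, P))) = Add(4, Mul(2, G), Mul(-1, G, P)))
Pow(Add(Add(Function('S')(L), Function('f')(1, 9)), Pow(Add(0, -3), 2)), 2) = Pow(Add(Add(15, Add(4, Mul(2, 1), Mul(-1, 1, 9))), Pow(Add(0, -3), 2)), 2) = Pow(Add(Add(15, Add(4, 2, -9)), Pow(-3, 2)), 2) = Pow(Add(Add(15, -3), 9), 2) = Pow(Add(12, 9), 2) = Pow(21, 2) = 441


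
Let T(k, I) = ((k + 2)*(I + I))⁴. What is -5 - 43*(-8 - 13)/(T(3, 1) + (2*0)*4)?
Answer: -49097/10000 ≈ -4.9097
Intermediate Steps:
T(k, I) = 16*I⁴*(2 + k)⁴ (T(k, I) = ((2 + k)*(2*I))⁴ = (2*I*(2 + k))⁴ = 16*I⁴*(2 + k)⁴)
-5 - 43*(-8 - 13)/(T(3, 1) + (2*0)*4) = -5 - 43*(-8 - 13)/(16*1⁴*(2 + 3)⁴ + (2*0)*4) = -5 - (-903)/(16*1*5⁴ + 0*4) = -5 - (-903)/(16*1*625 + 0) = -5 - (-903)/(10000 + 0) = -5 - (-903)/10000 = -5 - 43*(-21/10000) = -5 + 903/10000 = -49097/10000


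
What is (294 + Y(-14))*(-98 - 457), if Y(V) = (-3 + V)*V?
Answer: -295260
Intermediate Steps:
Y(V) = V*(-3 + V)
(294 + Y(-14))*(-98 - 457) = (294 - 14*(-3 - 14))*(-98 - 457) = (294 - 14*(-17))*(-555) = (294 + 238)*(-555) = 532*(-555) = -295260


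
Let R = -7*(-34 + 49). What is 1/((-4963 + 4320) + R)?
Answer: -1/748 ≈ -0.0013369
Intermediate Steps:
R = -105 (R = -7*15 = -105)
1/((-4963 + 4320) + R) = 1/((-4963 + 4320) - 105) = 1/(-643 - 105) = 1/(-748) = -1/748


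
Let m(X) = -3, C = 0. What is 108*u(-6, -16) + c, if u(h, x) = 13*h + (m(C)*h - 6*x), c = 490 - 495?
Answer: 3883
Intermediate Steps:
c = -5
u(h, x) = -6*x + 10*h (u(h, x) = 13*h + (-3*h - 6*x) = 13*h + (-6*x - 3*h) = -6*x + 10*h)
108*u(-6, -16) + c = 108*(-6*(-16) + 10*(-6)) - 5 = 108*(96 - 60) - 5 = 108*36 - 5 = 3888 - 5 = 3883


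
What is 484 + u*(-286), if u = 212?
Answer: -60148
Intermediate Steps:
484 + u*(-286) = 484 + 212*(-286) = 484 - 60632 = -60148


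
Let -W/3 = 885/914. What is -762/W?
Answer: 232156/885 ≈ 262.32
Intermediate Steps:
W = -2655/914 ≈ -2.9048
-762/W = -762/(-2655/914) = -762*(-914/2655) = 232156/885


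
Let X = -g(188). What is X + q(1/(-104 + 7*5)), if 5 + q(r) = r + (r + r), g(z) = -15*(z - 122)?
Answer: 22654/23 ≈ 984.96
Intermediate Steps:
g(z) = 1830 - 15*z (g(z) = -15*(-122 + z) = 1830 - 15*z)
q(r) = -5 + 3*r (q(r) = -5 + (r + (r + r)) = -5 + (r + 2*r) = -5 + 3*r)
X = 990 (X = -(1830 - 15*188) = -(1830 - 2820) = -1*(-990) = 990)
X + q(1/(-104 + 7*5)) = 990 + (-5 + 3/(-104 + 7*5)) = 990 + (-5 + 3/(-104 + 35)) = 990 + (-5 + 3/(-69)) = 990 + (-5 + 3*(-1/69)) = 990 + (-5 - 1/23) = 990 - 116/23 = 22654/23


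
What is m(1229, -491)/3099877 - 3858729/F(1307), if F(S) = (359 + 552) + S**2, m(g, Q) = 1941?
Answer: -3986089265591/1766061924440 ≈ -2.2570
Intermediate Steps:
F(S) = 911 + S**2
m(1229, -491)/3099877 - 3858729/F(1307) = 1941/3099877 - 3858729/(911 + 1307**2) = 1941*(1/3099877) - 3858729/(911 + 1708249) = 1941/3099877 - 3858729/1709160 = 1941/3099877 - 3858729*1/1709160 = 1941/3099877 - 1286243/569720 = -3986089265591/1766061924440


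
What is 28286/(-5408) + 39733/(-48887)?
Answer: -798846873/132190448 ≈ -6.0432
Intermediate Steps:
28286/(-5408) + 39733/(-48887) = 28286*(-1/5408) + 39733*(-1/48887) = -14143/2704 - 39733/48887 = -798846873/132190448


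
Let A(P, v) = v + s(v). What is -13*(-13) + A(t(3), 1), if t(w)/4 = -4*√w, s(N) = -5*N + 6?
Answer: 171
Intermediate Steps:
s(N) = 6 - 5*N
t(w) = -16*√w (t(w) = 4*(-4*√w) = -16*√w)
A(P, v) = 6 - 4*v (A(P, v) = v + (6 - 5*v) = 6 - 4*v)
-13*(-13) + A(t(3), 1) = -13*(-13) + (6 - 4*1) = 169 + (6 - 4) = 169 + 2 = 171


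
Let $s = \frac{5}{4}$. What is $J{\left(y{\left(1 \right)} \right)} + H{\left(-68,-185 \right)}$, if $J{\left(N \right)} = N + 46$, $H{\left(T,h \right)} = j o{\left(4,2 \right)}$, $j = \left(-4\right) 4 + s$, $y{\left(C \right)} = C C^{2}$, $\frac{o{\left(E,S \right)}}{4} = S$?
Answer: $-71$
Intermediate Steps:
$s = \frac{5}{4}$ ($s = 5 \cdot \frac{1}{4} = \frac{5}{4} \approx 1.25$)
$o{\left(E,S \right)} = 4 S$
$y{\left(C \right)} = C^{3}$
$j = - \frac{59}{4}$ ($j = \left(-4\right) 4 + \frac{5}{4} = -16 + \frac{5}{4} = - \frac{59}{4} \approx -14.75$)
$H{\left(T,h \right)} = -118$ ($H{\left(T,h \right)} = - \frac{59 \cdot 4 \cdot 2}{4} = \left(- \frac{59}{4}\right) 8 = -118$)
$J{\left(N \right)} = 46 + N$
$J{\left(y{\left(1 \right)} \right)} + H{\left(-68,-185 \right)} = \left(46 + 1^{3}\right) - 118 = \left(46 + 1\right) - 118 = 47 - 118 = -71$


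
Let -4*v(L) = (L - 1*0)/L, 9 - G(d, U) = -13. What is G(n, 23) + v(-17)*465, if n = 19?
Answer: -377/4 ≈ -94.250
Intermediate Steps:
G(d, U) = 22 (G(d, U) = 9 - 1*(-13) = 9 + 13 = 22)
v(L) = -1/4 (v(L) = -(L - 1*0)/(4*L) = -(L + 0)/(4*L) = -L/(4*L) = -1/4*1 = -1/4)
G(n, 23) + v(-17)*465 = 22 - 1/4*465 = 22 - 465/4 = -377/4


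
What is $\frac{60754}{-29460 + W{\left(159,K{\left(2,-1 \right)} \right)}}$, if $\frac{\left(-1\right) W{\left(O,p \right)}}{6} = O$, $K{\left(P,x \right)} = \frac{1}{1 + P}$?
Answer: $- \frac{821}{411} \approx -1.9976$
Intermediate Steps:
$W{\left(O,p \right)} = - 6 O$
$\frac{60754}{-29460 + W{\left(159,K{\left(2,-1 \right)} \right)}} = \frac{60754}{-29460 - 954} = \frac{60754}{-30414} = 60754 \left(- \frac{1}{30414}\right) = - \frac{821}{411}$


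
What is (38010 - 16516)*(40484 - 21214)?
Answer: 414189380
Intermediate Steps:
(38010 - 16516)*(40484 - 21214) = 21494*19270 = 414189380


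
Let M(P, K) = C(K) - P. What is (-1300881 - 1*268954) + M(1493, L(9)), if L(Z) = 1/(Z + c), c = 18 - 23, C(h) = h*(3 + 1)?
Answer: -1571327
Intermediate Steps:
C(h) = 4*h (C(h) = h*4 = 4*h)
c = -5
L(Z) = 1/(-5 + Z) (L(Z) = 1/(Z - 5) = 1/(-5 + Z))
M(P, K) = -P + 4*K (M(P, K) = 4*K - P = -P + 4*K)
(-1300881 - 1*268954) + M(1493, L(9)) = (-1300881 - 1*268954) + (-1*1493 + 4/(-5 + 9)) = (-1300881 - 268954) + (-1493 + 4/4) = -1569835 + (-1493 + 4*(¼)) = -1569835 + (-1493 + 1) = -1569835 - 1492 = -1571327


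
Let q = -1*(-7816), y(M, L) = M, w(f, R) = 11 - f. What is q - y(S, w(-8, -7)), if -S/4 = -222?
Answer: 6928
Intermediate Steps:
S = 888 (S = -4*(-222) = 888)
q = 7816
q - y(S, w(-8, -7)) = 7816 - 1*888 = 7816 - 888 = 6928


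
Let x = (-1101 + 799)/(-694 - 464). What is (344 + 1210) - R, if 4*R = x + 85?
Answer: 1774849/1158 ≈ 1532.7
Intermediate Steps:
x = 151/579 (x = -302/(-1158) = -302*(-1/1158) = 151/579 ≈ 0.26079)
R = 24683/1158 (R = (151/579 + 85)/4 = (¼)*(49366/579) = 24683/1158 ≈ 21.315)
(344 + 1210) - R = (344 + 1210) - 1*24683/1158 = 1554 - 24683/1158 = 1774849/1158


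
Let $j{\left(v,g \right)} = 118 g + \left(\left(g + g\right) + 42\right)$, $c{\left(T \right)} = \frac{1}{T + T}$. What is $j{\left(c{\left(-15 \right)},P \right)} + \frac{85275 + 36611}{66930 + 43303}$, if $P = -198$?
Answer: $- \frac{2614384408}{110233} \approx -23717.0$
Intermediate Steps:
$c{\left(T \right)} = \frac{1}{2 T}$
$j{\left(v,g \right)} = 42 + 120 g$ ($j{\left(v,g \right)} = 118 g + \left(2 g + 42\right) = 118 g + \left(42 + 2 g\right) = 42 + 120 g$)
$j{\left(c{\left(-15 \right)},P \right)} + \frac{85275 + 36611}{66930 + 43303} = \left(42 + 120 \left(-198\right)\right) + \frac{85275 + 36611}{66930 + 43303} = \left(42 - 23760\right) + \frac{121886}{110233} = -23718 + 121886 \cdot \frac{1}{110233} = -23718 + \frac{121886}{110233} = - \frac{2614384408}{110233}$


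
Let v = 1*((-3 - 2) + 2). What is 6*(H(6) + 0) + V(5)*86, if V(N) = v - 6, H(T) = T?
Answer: -738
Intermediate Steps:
v = -3 (v = 1*(-5 + 2) = 1*(-3) = -3)
V(N) = -9 (V(N) = -3 - 6 = -9)
6*(H(6) + 0) + V(5)*86 = 6*(6 + 0) - 9*86 = 6*6 - 774 = 36 - 774 = -738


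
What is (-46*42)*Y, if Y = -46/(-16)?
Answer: -11109/2 ≈ -5554.5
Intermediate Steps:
Y = 23/8 (Y = -46*(-1/16) = 23/8 ≈ 2.8750)
(-46*42)*Y = -46*42*(23/8) = -1932*23/8 = -11109/2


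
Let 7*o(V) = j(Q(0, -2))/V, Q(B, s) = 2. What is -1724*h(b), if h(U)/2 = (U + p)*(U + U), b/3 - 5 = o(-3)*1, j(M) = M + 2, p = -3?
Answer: -55719680/49 ≈ -1.1371e+6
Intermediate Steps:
j(M) = 2 + M
o(V) = 4/(7*V) (o(V) = ((2 + 2)/V)/7 = (4/V)/7 = 4/(7*V))
b = 101/7 (b = 15 + 3*(((4/7)/(-3))*1) = 15 + 3*(((4/7)*(-1/3))*1) = 15 + 3*(-4/21*1) = 15 + 3*(-4/21) = 15 - 4/7 = 101/7 ≈ 14.429)
h(U) = 4*U*(-3 + U) (h(U) = 2*((U - 3)*(U + U)) = 2*((-3 + U)*(2*U)) = 2*(2*U*(-3 + U)) = 4*U*(-3 + U))
-1724*h(b) = -6896*101*(-3 + 101/7)/7 = -6896*101*80/(7*7) = -1724*32320/49 = -55719680/49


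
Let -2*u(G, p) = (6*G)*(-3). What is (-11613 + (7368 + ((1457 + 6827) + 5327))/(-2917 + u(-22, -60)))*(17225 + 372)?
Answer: -90990250854/445 ≈ -2.0447e+8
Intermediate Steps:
u(G, p) = 9*G (u(G, p) = -6*G*(-3)/2 = -(-9)*G = 9*G)
(-11613 + (7368 + ((1457 + 6827) + 5327))/(-2917 + u(-22, -60)))*(17225 + 372) = (-11613 + (7368 + ((1457 + 6827) + 5327))/(-2917 + 9*(-22)))*(17225 + 372) = (-11613 + (7368 + (8284 + 5327))/(-2917 - 198))*17597 = (-11613 + (7368 + 13611)/(-3115))*17597 = (-11613 + 20979*(-1/3115))*17597 = (-11613 - 2997/445)*17597 = -5170782/445*17597 = -90990250854/445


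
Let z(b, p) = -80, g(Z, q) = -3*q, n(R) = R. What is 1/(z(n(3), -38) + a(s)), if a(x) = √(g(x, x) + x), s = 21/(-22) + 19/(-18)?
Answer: -3960/316601 - 3*√4378/633202 ≈ -0.012821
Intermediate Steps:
s = -199/99 (s = 21*(-1/22) + 19*(-1/18) = -21/22 - 19/18 = -199/99 ≈ -2.0101)
a(x) = √2*√(-x) (a(x) = √(-3*x + x) = √(-2*x) = √2*√(-x))
1/(z(n(3), -38) + a(s)) = 1/(-80 + √2*√(-1*(-199/99))) = 1/(-80 + √2*√(199/99)) = 1/(-80 + √2*(√2189/33)) = 1/(-80 + √4378/33)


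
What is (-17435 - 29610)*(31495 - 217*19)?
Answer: -1287715740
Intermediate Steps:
(-17435 - 29610)*(31495 - 217*19) = -47045*(31495 - 4123) = -47045*27372 = -1287715740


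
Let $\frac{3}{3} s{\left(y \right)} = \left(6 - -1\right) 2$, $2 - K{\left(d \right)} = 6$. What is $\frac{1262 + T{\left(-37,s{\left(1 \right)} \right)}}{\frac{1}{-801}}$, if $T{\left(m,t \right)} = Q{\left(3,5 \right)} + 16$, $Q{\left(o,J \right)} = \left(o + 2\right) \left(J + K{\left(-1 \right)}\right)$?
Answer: $-1027683$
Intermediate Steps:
$K{\left(d \right)} = -4$ ($K{\left(d \right)} = 2 - 6 = -4$)
$Q{\left(o,J \right)} = \left(-4 + J\right) \left(2 + o\right)$ ($Q{\left(o,J \right)} = \left(o + 2\right) \left(J - 4\right) = \left(2 + o\right) \left(-4 + J\right) = \left(-4 + J\right) \left(2 + o\right)$)
$s{\left(y \right)} = 14$ ($s{\left(y \right)} = \left(6 - -1\right) 2 = \left(6 + 1\right) 2 = 7 \cdot 2 = 14$)
$T{\left(m,t \right)} = 21$ ($T{\left(m,t \right)} = \left(-8 - 12 + 2 \cdot 5 + 5 \cdot 3\right) + 16 = \left(-8 - 12 + 10 + 15\right) + 16 = 5 + 16 = 21$)
$\frac{1262 + T{\left(-37,s{\left(1 \right)} \right)}}{\frac{1}{-801}} = \frac{1262 + 21}{\frac{1}{-801}} = \frac{1283}{- \frac{1}{801}} = 1283 \left(-801\right) = -1027683$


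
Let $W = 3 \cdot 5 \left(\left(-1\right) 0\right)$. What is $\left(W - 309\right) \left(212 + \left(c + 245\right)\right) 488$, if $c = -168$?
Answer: $-43578888$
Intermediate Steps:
$W = 0$ ($W = 15 \cdot 0 = 0$)
$\left(W - 309\right) \left(212 + \left(c + 245\right)\right) 488 = \left(0 - 309\right) \left(212 + \left(-168 + 245\right)\right) 488 = - 309 \left(212 + 77\right) 488 = \left(-309\right) 289 \cdot 488 = \left(-89301\right) 488 = -43578888$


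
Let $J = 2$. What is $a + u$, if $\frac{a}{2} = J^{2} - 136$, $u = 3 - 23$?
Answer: $-284$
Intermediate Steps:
$u = -20$
$a = -264$ ($a = 2 \left(2^{2} - 136\right) = 2 \left(4 - 136\right) = 2 \left(-132\right) = -264$)
$a + u = -264 - 20 = -284$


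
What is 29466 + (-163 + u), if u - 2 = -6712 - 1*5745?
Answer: 16848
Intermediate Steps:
u = -12455 (u = 2 + (-6712 - 1*5745) = 2 + (-6712 - 5745) = 2 - 12457 = -12455)
29466 + (-163 + u) = 29466 + (-163 - 12455) = 29466 - 12618 = 16848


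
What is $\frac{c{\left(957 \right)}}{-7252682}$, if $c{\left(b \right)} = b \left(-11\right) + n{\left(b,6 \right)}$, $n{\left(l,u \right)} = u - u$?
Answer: $\frac{10527}{7252682} \approx 0.0014515$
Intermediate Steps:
$n{\left(l,u \right)} = 0$
$c{\left(b \right)} = - 11 b$ ($c{\left(b \right)} = b \left(-11\right) + 0 = - 11 b + 0 = - 11 b$)
$\frac{c{\left(957 \right)}}{-7252682} = \frac{\left(-11\right) 957}{-7252682} = \left(-10527\right) \left(- \frac{1}{7252682}\right) = \frac{10527}{7252682}$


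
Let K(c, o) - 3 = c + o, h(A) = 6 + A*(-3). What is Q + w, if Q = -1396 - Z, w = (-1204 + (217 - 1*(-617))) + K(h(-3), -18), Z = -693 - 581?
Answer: -492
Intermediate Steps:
Z = -1274
h(A) = 6 - 3*A
K(c, o) = 3 + c + o (K(c, o) = 3 + (c + o) = 3 + c + o)
w = -370 (w = (-1204 + (217 - 1*(-617))) + (3 + (6 - 3*(-3)) - 18) = (-1204 + (217 + 617)) + (3 + (6 + 9) - 18) = (-1204 + 834) + (3 + 15 - 18) = -370 + 0 = -370)
Q = -122 (Q = -1396 - 1*(-1274) = -1396 + 1274 = -122)
Q + w = -122 - 370 = -492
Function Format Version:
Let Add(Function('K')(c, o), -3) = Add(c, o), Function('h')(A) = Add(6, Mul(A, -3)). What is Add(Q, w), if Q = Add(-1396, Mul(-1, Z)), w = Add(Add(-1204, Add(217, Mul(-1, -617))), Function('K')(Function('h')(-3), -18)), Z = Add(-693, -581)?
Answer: -492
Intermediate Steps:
Z = -1274
Function('h')(A) = Add(6, Mul(-3, A))
Function('K')(c, o) = Add(3, c, o) (Function('K')(c, o) = Add(3, Add(c, o)) = Add(3, c, o))
w = -370 (w = Add(Add(-1204, Add(217, Mul(-1, -617))), Add(3, Add(6, Mul(-3, -3)), -18)) = Add(Add(-1204, Add(217, 617)), Add(3, Add(6, 9), -18)) = Add(Add(-1204, 834), Add(3, 15, -18)) = Add(-370, 0) = -370)
Q = -122 (Q = Add(-1396, Mul(-1, -1274)) = Add(-1396, 1274) = -122)
Add(Q, w) = Add(-122, -370) = -492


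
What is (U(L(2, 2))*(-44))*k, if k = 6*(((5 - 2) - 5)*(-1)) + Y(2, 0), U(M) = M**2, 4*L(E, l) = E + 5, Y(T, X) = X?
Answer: -1617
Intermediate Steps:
L(E, l) = 5/4 + E/4 (L(E, l) = (E + 5)/4 = (5 + E)/4 = 5/4 + E/4)
k = 12 (k = 6*(((5 - 2) - 5)*(-1)) + 0 = 6*((3 - 5)*(-1)) + 0 = 6*(-2*(-1)) + 0 = 6*2 + 0 = 12 + 0 = 12)
(U(L(2, 2))*(-44))*k = ((5/4 + (1/4)*2)**2*(-44))*12 = ((5/4 + 1/2)**2*(-44))*12 = ((7/4)**2*(-44))*12 = ((49/16)*(-44))*12 = -539/4*12 = -1617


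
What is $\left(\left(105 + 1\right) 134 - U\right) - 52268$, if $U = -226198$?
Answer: $188134$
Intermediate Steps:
$\left(\left(105 + 1\right) 134 - U\right) - 52268 = \left(\left(105 + 1\right) 134 - -226198\right) - 52268 = \left(106 \cdot 134 + 226198\right) - 52268 = \left(14204 + 226198\right) - 52268 = 240402 - 52268 = 188134$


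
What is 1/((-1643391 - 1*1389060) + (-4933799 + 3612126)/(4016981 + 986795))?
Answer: -5003776/15173706856649 ≈ -3.2977e-7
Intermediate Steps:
1/((-1643391 - 1*1389060) + (-4933799 + 3612126)/(4016981 + 986795)) = 1/((-1643391 - 1389060) - 1321673/5003776) = 1/(-3032451 - 1321673*1/5003776) = 1/(-3032451 - 1321673/5003776) = 1/(-15173706856649/5003776) = -5003776/15173706856649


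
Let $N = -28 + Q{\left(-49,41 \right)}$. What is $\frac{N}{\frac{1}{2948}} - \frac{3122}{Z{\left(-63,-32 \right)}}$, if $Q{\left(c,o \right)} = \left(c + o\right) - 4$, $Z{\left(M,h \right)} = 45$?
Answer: $- \frac{5309522}{45} \approx -1.1799 \cdot 10^{5}$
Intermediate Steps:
$Q{\left(c,o \right)} = -4 + c + o$
$N = -40$ ($N = -28 - 12 = -40$)
$\frac{N}{\frac{1}{2948}} - \frac{3122}{Z{\left(-63,-32 \right)}} = - \frac{40}{\frac{1}{2948}} - \frac{3122}{45} = - 40 \frac{1}{\frac{1}{2948}} - \frac{3122}{45} = \left(-40\right) 2948 - \frac{3122}{45} = -117920 - \frac{3122}{45} = - \frac{5309522}{45}$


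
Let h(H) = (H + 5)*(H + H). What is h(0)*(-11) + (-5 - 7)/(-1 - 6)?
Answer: 12/7 ≈ 1.7143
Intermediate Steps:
h(H) = 2*H*(5 + H) (h(H) = (5 + H)*(2*H) = 2*H*(5 + H))
h(0)*(-11) + (-5 - 7)/(-1 - 6) = (2*0*(5 + 0))*(-11) + (-5 - 7)/(-1 - 6) = (2*0*5)*(-11) - 12/(-7) = 0*(-11) - 12*(-⅐) = 0 + 12/7 = 12/7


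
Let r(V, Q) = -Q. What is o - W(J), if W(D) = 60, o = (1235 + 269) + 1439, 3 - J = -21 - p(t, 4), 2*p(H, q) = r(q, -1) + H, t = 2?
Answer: 2883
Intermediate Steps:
p(H, q) = ½ + H/2 (p(H, q) = (-1*(-1) + H)/2 = (1 + H)/2 = ½ + H/2)
J = 51/2 (J = 3 - (-21 - (½ + (½)*2)) = 3 - (-21 - (½ + 1)) = 3 - (-21 - 1*3/2) = 3 - (-21 - 3/2) = 3 - 1*(-45/2) = 3 + 45/2 = 51/2 ≈ 25.500)
o = 2943 (o = 1504 + 1439 = 2943)
o - W(J) = 2943 - 1*60 = 2943 - 60 = 2883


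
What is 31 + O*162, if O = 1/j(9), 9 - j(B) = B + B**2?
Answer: 29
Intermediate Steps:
j(B) = 9 - B - B**2 (j(B) = 9 - (B + B**2) = 9 + (-B - B**2) = 9 - B - B**2)
O = -1/81 (O = 1/(9 - 1*9 - 1*9**2) = 1/(9 - 9 - 1*81) = 1/(9 - 9 - 81) = 1/(-81) = -1/81 ≈ -0.012346)
31 + O*162 = 31 - 1/81*162 = 31 - 2 = 29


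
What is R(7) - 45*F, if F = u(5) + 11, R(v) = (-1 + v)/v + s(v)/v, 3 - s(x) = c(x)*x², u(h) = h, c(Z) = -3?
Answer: -4884/7 ≈ -697.71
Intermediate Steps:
s(x) = 3 + 3*x² (s(x) = 3 - (-3)*x² = 3 + 3*x²)
R(v) = (-1 + v)/v + (3 + 3*v²)/v
F = 16 (F = 5 + 11 = 16)
R(7) - 45*F = (1 + 2/7 + 3*7) - 45*16 = (1 + 2*(⅐) + 21) - 720 = (1 + 2/7 + 21) - 720 = 156/7 - 720 = -4884/7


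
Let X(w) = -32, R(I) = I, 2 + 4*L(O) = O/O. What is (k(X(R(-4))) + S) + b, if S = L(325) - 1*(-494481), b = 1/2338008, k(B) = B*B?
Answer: 1158494069539/2338008 ≈ 4.9551e+5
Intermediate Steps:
L(O) = -1/4 (L(O) = -1/2 + (O/O)/4 = -1/2 + (1/4)*1 = -1/2 + 1/4 = -1/4)
k(B) = B**2
b = 1/2338008 ≈ 4.2771e-7
S = 1977923/4 (S = -1/4 - 1*(-494481) = -1/4 + 494481 = 1977923/4 ≈ 4.9448e+5)
(k(X(R(-4))) + S) + b = ((-32)**2 + 1977923/4) + 1/2338008 = (1024 + 1977923/4) + 1/2338008 = 1982019/4 + 1/2338008 = 1158494069539/2338008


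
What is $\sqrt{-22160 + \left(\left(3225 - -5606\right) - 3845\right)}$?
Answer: $i \sqrt{17174} \approx 131.05 i$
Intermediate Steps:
$\sqrt{-22160 + \left(\left(3225 - -5606\right) - 3845\right)} = \sqrt{-22160 + \left(\left(3225 + 5606\right) - 3845\right)} = \sqrt{-22160 + \left(8831 - 3845\right)} = \sqrt{-22160 + 4986} = \sqrt{-17174} = i \sqrt{17174}$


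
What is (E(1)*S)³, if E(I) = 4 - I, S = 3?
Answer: 729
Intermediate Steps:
(E(1)*S)³ = ((4 - 1*1)*3)³ = ((4 - 1)*3)³ = (3*3)³ = 9³ = 729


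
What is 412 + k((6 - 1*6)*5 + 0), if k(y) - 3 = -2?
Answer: 413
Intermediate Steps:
k(y) = 1 (k(y) = 3 - 2 = 1)
412 + k((6 - 1*6)*5 + 0) = 412 + 1 = 413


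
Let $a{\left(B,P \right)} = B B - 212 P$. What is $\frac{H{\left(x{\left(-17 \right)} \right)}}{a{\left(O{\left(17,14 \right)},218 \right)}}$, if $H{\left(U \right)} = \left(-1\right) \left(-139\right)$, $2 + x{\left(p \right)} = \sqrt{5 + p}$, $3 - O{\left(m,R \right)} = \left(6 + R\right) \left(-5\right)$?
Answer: $- \frac{139}{35607} \approx -0.0039037$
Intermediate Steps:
$O{\left(m,R \right)} = 33 + 5 R$ ($O{\left(m,R \right)} = 3 - \left(6 + R\right) \left(-5\right) = 3 - \left(-30 - 5 R\right) = 3 + \left(30 + 5 R\right) = 33 + 5 R$)
$x{\left(p \right)} = -2 + \sqrt{5 + p}$
$H{\left(U \right)} = 139$
$a{\left(B,P \right)} = B^{2} - 212 P$
$\frac{H{\left(x{\left(-17 \right)} \right)}}{a{\left(O{\left(17,14 \right)},218 \right)}} = \frac{139}{\left(33 + 5 \cdot 14\right)^{2} - 46216} = \frac{139}{\left(33 + 70\right)^{2} - 46216} = \frac{139}{103^{2} - 46216} = \frac{139}{10609 - 46216} = \frac{139}{-35607} = 139 \left(- \frac{1}{35607}\right) = - \frac{139}{35607}$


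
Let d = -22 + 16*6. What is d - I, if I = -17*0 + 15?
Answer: 59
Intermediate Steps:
I = 15 (I = 0 + 15 = 15)
d = 74 (d = -22 + 96 = 74)
d - I = 74 - 1*15 = 74 - 15 = 59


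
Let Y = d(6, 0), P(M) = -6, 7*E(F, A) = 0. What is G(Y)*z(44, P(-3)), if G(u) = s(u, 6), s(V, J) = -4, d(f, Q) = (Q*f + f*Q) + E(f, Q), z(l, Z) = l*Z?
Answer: 1056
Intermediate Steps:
E(F, A) = 0 (E(F, A) = (⅐)*0 = 0)
z(l, Z) = Z*l
d(f, Q) = 2*Q*f (d(f, Q) = (Q*f + f*Q) + 0 = (Q*f + Q*f) + 0 = 2*Q*f + 0 = 2*Q*f)
Y = 0 (Y = 2*0*6 = 0)
G(u) = -4
G(Y)*z(44, P(-3)) = -(-24)*44 = -4*(-264) = 1056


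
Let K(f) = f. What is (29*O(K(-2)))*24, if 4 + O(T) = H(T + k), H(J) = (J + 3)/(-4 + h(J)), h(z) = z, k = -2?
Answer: -2697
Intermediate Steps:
H(J) = (3 + J)/(-4 + J) (H(J) = (J + 3)/(-4 + J) = (3 + J)/(-4 + J))
O(T) = -4 + (1 + T)/(-6 + T) (O(T) = -4 + (3 + (T - 2))/(-4 + (T - 2)) = -4 + (3 + (-2 + T))/(-4 + (-2 + T)) = -4 + (1 + T)/(-6 + T))
(29*O(K(-2)))*24 = (29*((25 - 3*(-2))/(-6 - 2)))*24 = (29*((25 + 6)/(-8)))*24 = (29*(-1/8*31))*24 = (29*(-31/8))*24 = -899/8*24 = -2697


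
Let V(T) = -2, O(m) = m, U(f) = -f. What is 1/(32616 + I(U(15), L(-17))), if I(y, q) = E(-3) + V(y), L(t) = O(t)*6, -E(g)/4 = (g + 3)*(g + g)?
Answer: 1/32614 ≈ 3.0662e-5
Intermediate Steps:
E(g) = -8*g*(3 + g) (E(g) = -4*(g + 3)*(g + g) = -4*(3 + g)*2*g = -8*g*(3 + g))
L(t) = 6*t (L(t) = t*6 = 6*t)
I(y, q) = -2 (I(y, q) = -8*(-3)*(3 - 3) - 2 = -8*(-3)*0 - 2 = 0 - 2 = -2)
1/(32616 + I(U(15), L(-17))) = 1/(32616 - 2) = 1/32614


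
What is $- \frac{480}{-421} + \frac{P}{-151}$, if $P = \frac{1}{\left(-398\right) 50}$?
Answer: $\frac{1442352421}{1265062900} \approx 1.1401$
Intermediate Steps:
$P = - \frac{1}{19900}$ ($P = \left(- \frac{1}{398}\right) \frac{1}{50} = - \frac{1}{19900} \approx -5.0251 \cdot 10^{-5}$)
$- \frac{480}{-421} + \frac{P}{-151} = - \frac{480}{-421} - \frac{1}{19900 \left(-151\right)} = \left(-480\right) \left(- \frac{1}{421}\right) - - \frac{1}{3004900} = \frac{480}{421} + \frac{1}{3004900} = \frac{1442352421}{1265062900}$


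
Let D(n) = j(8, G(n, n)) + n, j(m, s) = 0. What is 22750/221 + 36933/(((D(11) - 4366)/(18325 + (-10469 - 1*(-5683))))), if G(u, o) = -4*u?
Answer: -653306833/5695 ≈ -1.1472e+5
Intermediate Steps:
D(n) = n (D(n) = 0 + n = n)
22750/221 + 36933/(((D(11) - 4366)/(18325 + (-10469 - 1*(-5683))))) = 22750/221 + 36933/(((11 - 4366)/(18325 + (-10469 - 1*(-5683))))) = 22750*(1/221) + 36933/((-4355/(18325 + (-10469 + 5683)))) = 1750/17 + 36933/((-4355/(18325 - 4786))) = 1750/17 + 36933/((-4355/13539)) = 1750/17 + 36933/((-4355*1/13539)) = 1750/17 + 36933/(-4355/13539) = 1750/17 + 36933*(-13539/4355) = 1750/17 - 38464299/335 = -653306833/5695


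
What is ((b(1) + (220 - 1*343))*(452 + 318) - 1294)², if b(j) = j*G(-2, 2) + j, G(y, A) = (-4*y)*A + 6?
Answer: 6129950436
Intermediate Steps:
G(y, A) = 6 - 4*A*y (G(y, A) = -4*A*y + 6 = 6 - 4*A*y)
b(j) = 23*j (b(j) = j*(6 - 4*2*(-2)) + j = j*(6 + 16) + j = j*22 + j = 22*j + j = 23*j)
((b(1) + (220 - 1*343))*(452 + 318) - 1294)² = ((23*1 + (220 - 1*343))*(452 + 318) - 1294)² = ((23 + (220 - 343))*770 - 1294)² = ((23 - 123)*770 - 1294)² = (-100*770 - 1294)² = (-77000 - 1294)² = (-78294)² = 6129950436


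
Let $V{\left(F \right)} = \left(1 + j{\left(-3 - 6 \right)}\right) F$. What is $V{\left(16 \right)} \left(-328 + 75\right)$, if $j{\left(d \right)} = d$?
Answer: $32384$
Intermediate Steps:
$V{\left(F \right)} = - 8 F$ ($V{\left(F \right)} = \left(1 - 9\right) F = - 8 F$)
$V{\left(16 \right)} \left(-328 + 75\right) = \left(-8\right) 16 \left(-328 + 75\right) = \left(-128\right) \left(-253\right) = 32384$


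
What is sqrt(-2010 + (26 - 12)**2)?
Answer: I*sqrt(1814) ≈ 42.591*I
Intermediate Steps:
sqrt(-2010 + (26 - 12)**2) = sqrt(-2010 + 14**2) = sqrt(-2010 + 196) = sqrt(-1814) = I*sqrt(1814)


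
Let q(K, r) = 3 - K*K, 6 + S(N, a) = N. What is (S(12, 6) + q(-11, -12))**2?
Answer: 12544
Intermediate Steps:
S(N, a) = -6 + N
q(K, r) = 3 - K**2
(S(12, 6) + q(-11, -12))**2 = ((-6 + 12) + (3 - 1*(-11)**2))**2 = (6 + (3 - 1*121))**2 = (6 + (3 - 121))**2 = (6 - 118)**2 = (-112)**2 = 12544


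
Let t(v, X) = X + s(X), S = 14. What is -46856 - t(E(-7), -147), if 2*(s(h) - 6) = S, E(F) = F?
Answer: -46722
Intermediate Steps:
s(h) = 13 (s(h) = 6 + (1/2)*14 = 6 + 7 = 13)
t(v, X) = 13 + X (t(v, X) = X + 13 = 13 + X)
-46856 - t(E(-7), -147) = -46856 - (13 - 147) = -46856 - 1*(-134) = -46856 + 134 = -46722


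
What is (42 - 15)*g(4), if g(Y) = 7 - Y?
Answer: 81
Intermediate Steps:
(42 - 15)*g(4) = (42 - 15)*(7 - 1*4) = 27*(7 - 4) = 27*3 = 81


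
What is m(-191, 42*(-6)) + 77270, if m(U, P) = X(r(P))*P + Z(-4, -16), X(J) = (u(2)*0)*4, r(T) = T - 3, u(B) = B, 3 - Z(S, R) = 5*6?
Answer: 77243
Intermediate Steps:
Z(S, R) = -27 (Z(S, R) = 3 - 5*6 = 3 - 1*30 = 3 - 30 = -27)
r(T) = -3 + T
X(J) = 0 (X(J) = (2*0)*4 = 0*4 = 0)
m(U, P) = -27 (m(U, P) = 0*P - 27 = 0 - 27 = -27)
m(-191, 42*(-6)) + 77270 = -27 + 77270 = 77243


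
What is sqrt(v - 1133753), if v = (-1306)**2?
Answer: sqrt(571883) ≈ 756.23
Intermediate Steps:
v = 1705636
sqrt(v - 1133753) = sqrt(1705636 - 1133753) = sqrt(571883)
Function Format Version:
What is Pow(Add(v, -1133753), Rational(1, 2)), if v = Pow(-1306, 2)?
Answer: Pow(571883, Rational(1, 2)) ≈ 756.23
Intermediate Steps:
v = 1705636
Pow(Add(v, -1133753), Rational(1, 2)) = Pow(Add(1705636, -1133753), Rational(1, 2)) = Pow(571883, Rational(1, 2))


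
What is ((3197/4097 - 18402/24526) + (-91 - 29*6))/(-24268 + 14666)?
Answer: 13312492101/482418988622 ≈ 0.027595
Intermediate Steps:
((3197/4097 - 18402/24526) + (-91 - 29*6))/(-24268 + 14666) = ((3197*(1/4097) - 18402*1/24526) + (-91 - 174))/(-9602) = ((3197/4097 - 9201/12263) - 265)*(-1/9602) = (1508314/50241511 - 265)*(-1/9602) = -13312492101/50241511*(-1/9602) = 13312492101/482418988622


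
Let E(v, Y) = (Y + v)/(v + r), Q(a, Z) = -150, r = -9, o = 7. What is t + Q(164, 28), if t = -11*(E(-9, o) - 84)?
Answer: 6955/9 ≈ 772.78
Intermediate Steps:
E(v, Y) = (Y + v)/(-9 + v) (E(v, Y) = (Y + v)/(v - 9) = (Y + v)/(-9 + v))
t = 8305/9 (t = -11*((7 - 9)/(-9 - 9) - 84) = -11*(-2/(-18) - 84) = -11*(-1/18*(-2) - 84) = -11*(⅑ - 84) = -11*(-755/9) = 8305/9 ≈ 922.78)
t + Q(164, 28) = 8305/9 - 150 = 6955/9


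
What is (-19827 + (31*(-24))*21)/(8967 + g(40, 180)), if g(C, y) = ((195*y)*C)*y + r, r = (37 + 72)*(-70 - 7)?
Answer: -35451/252720574 ≈ -0.00014028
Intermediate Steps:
r = -8393 (r = 109*(-77) = -8393)
g(C, y) = -8393 + 195*C*y² (g(C, y) = ((195*y)*C)*y - 8393 = (195*C*y)*y - 8393 = 195*C*y² - 8393 = -8393 + 195*C*y²)
(-19827 + (31*(-24))*21)/(8967 + g(40, 180)) = (-19827 + (31*(-24))*21)/(8967 + (-8393 + 195*40*180²)) = (-19827 - 744*21)/(8967 + (-8393 + 195*40*32400)) = (-19827 - 15624)/(8967 + (-8393 + 252720000)) = -35451/(8967 + 252711607) = -35451/252720574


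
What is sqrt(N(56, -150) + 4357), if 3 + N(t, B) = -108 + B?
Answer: 64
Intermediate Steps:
N(t, B) = -111 + B (N(t, B) = -3 + (-108 + B) = -111 + B)
sqrt(N(56, -150) + 4357) = sqrt((-111 - 150) + 4357) = sqrt(-261 + 4357) = sqrt(4096) = 64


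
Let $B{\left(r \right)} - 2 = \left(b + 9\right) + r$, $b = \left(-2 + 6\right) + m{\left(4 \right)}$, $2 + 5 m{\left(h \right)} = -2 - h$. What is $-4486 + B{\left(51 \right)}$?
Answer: $- \frac{22108}{5} \approx -4421.6$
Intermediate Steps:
$m{\left(h \right)} = - \frac{4}{5} - \frac{h}{5}$ ($m{\left(h \right)} = - \frac{2}{5} + \frac{-2 - h}{5} = - \frac{2}{5} - \left(\frac{2}{5} + \frac{h}{5}\right) = - \frac{4}{5} - \frac{h}{5}$)
$b = \frac{12}{5}$ ($b = \left(-2 + 6\right) - \frac{8}{5} = 4 - \frac{8}{5} = \frac{12}{5} \approx 2.4$)
$B{\left(r \right)} = \frac{67}{5} + r$ ($B{\left(r \right)} = 2 + \left(\left(\frac{12}{5} + 9\right) + r\right) = 2 + \left(\frac{57}{5} + r\right) = \frac{67}{5} + r$)
$-4486 + B{\left(51 \right)} = -4486 + \left(\frac{67}{5} + 51\right) = -4486 + \frac{322}{5} = - \frac{22108}{5}$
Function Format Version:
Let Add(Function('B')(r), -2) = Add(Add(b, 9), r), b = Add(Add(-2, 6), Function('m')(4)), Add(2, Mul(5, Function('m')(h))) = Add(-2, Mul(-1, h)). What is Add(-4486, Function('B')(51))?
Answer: Rational(-22108, 5) ≈ -4421.6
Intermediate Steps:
Function('m')(h) = Add(Rational(-4, 5), Mul(Rational(-1, 5), h)) (Function('m')(h) = Add(Rational(-2, 5), Mul(Rational(1, 5), Add(-2, Mul(-1, h)))) = Add(Rational(-2, 5), Add(Rational(-2, 5), Mul(Rational(-1, 5), h))) = Add(Rational(-4, 5), Mul(Rational(-1, 5), h)))
b = Rational(12, 5) (b = Add(Add(-2, 6), Add(Rational(-4, 5), Mul(Rational(-1, 5), 4))) = Add(4, Add(Rational(-4, 5), Rational(-4, 5))) = Add(4, Rational(-8, 5)) = Rational(12, 5) ≈ 2.4000)
Function('B')(r) = Add(Rational(67, 5), r) (Function('B')(r) = Add(2, Add(Add(Rational(12, 5), 9), r)) = Add(2, Add(Rational(57, 5), r)) = Add(Rational(67, 5), r))
Add(-4486, Function('B')(51)) = Add(-4486, Add(Rational(67, 5), 51)) = Add(-4486, Rational(322, 5)) = Rational(-22108, 5)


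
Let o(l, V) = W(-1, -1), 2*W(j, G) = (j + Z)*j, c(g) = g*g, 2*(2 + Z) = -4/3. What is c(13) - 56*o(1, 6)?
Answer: 199/3 ≈ 66.333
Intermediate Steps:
Z = -8/3 (Z = -2 + (-4/3)/2 = -2 + (-4*⅓)/2 = -2 + (½)*(-4/3) = -2 - ⅔ = -8/3 ≈ -2.6667)
c(g) = g²
W(j, G) = j*(-8/3 + j)/2 (W(j, G) = ((j - 8/3)*j)/2 = ((-8/3 + j)*j)/2 = (j*(-8/3 + j))/2 = j*(-8/3 + j)/2)
o(l, V) = 11/6 (o(l, V) = (⅙)*(-1)*(-8 + 3*(-1)) = (⅙)*(-1)*(-8 - 3) = (⅙)*(-1)*(-11) = 11/6)
c(13) - 56*o(1, 6) = 13² - 56*11/6 = 169 - 308/3 = 199/3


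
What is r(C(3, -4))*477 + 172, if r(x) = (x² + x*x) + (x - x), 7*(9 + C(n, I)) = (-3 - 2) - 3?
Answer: 4817542/49 ≈ 98317.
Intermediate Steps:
C(n, I) = -71/7 (C(n, I) = -9 + ((-3 - 2) - 3)/7 = -9 + (-5 - 3)/7 = -9 + (⅐)*(-8) = -9 - 8/7 = -71/7)
r(x) = 2*x² (r(x) = (x² + x²) + 0 = 2*x² + 0 = 2*x²)
r(C(3, -4))*477 + 172 = (2*(-71/7)²)*477 + 172 = (2*(5041/49))*477 + 172 = (10082/49)*477 + 172 = 4809114/49 + 172 = 4817542/49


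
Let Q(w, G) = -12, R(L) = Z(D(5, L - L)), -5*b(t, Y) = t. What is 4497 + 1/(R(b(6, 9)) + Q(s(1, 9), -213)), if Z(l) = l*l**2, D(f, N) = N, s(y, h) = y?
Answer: 53963/12 ≈ 4496.9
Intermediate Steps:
b(t, Y) = -t/5
Z(l) = l**3
R(L) = 0 (R(L) = (L - L)**3 = 0**3 = 0)
4497 + 1/(R(b(6, 9)) + Q(s(1, 9), -213)) = 4497 + 1/(0 - 12) = 4497 + 1/(-12) = 4497 - 1/12 = 53963/12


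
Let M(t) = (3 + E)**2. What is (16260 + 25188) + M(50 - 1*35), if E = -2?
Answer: 41449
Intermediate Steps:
M(t) = 1 (M(t) = (3 - 2)**2 = 1**2 = 1)
(16260 + 25188) + M(50 - 1*35) = (16260 + 25188) + 1 = 41448 + 1 = 41449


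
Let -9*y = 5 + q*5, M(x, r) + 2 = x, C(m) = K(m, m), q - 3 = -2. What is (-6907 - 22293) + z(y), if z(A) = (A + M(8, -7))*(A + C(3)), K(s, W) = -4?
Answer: -2367224/81 ≈ -29225.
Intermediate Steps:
q = 1 (q = 3 - 2 = 1)
C(m) = -4
M(x, r) = -2 + x
y = -10/9 (y = -(5 + 1*5)/9 = -(5 + 5)/9 = -1/9*10 = -10/9 ≈ -1.1111)
z(A) = (-4 + A)*(6 + A) (z(A) = (A + (-2 + 8))*(A - 4) = (A + 6)*(-4 + A) = (6 + A)*(-4 + A) = (-4 + A)*(6 + A))
(-6907 - 22293) + z(y) = (-6907 - 22293) + (-24 + (-10/9)**2 + 2*(-10/9)) = -29200 + (-24 + 100/81 - 20/9) = -29200 - 2024/81 = -2367224/81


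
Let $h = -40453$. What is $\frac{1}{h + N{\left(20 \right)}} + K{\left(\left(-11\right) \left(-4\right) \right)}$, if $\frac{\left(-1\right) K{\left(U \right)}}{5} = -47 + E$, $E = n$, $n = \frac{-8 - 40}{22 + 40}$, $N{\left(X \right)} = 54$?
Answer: $\frac{299154564}{1252369} \approx 238.87$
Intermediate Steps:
$n = - \frac{24}{31}$ ($n = - \frac{48}{62} = \left(-48\right) \frac{1}{62} = - \frac{24}{31} \approx -0.77419$)
$E = - \frac{24}{31} \approx -0.77419$
$K{\left(U \right)} = \frac{7405}{31}$ ($K{\left(U \right)} = - 5 \left(-47 - \frac{24}{31}\right) = \left(-5\right) \left(- \frac{1481}{31}\right) = \frac{7405}{31}$)
$\frac{1}{h + N{\left(20 \right)}} + K{\left(\left(-11\right) \left(-4\right) \right)} = \frac{1}{-40453 + 54} + \frac{7405}{31} = \frac{1}{-40399} + \frac{7405}{31} = - \frac{1}{40399} + \frac{7405}{31} = \frac{299154564}{1252369}$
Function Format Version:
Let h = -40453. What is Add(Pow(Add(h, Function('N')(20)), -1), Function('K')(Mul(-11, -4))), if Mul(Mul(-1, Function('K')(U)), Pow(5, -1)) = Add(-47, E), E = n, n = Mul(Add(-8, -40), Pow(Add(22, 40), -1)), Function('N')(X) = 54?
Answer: Rational(299154564, 1252369) ≈ 238.87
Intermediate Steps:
n = Rational(-24, 31) (n = Mul(-48, Pow(62, -1)) = Mul(-48, Rational(1, 62)) = Rational(-24, 31) ≈ -0.77419)
E = Rational(-24, 31) ≈ -0.77419
Function('K')(U) = Rational(7405, 31) (Function('K')(U) = Mul(-5, Add(-47, Rational(-24, 31))) = Mul(-5, Rational(-1481, 31)) = Rational(7405, 31))
Add(Pow(Add(h, Function('N')(20)), -1), Function('K')(Mul(-11, -4))) = Add(Pow(Add(-40453, 54), -1), Rational(7405, 31)) = Add(Pow(-40399, -1), Rational(7405, 31)) = Add(Rational(-1, 40399), Rational(7405, 31)) = Rational(299154564, 1252369)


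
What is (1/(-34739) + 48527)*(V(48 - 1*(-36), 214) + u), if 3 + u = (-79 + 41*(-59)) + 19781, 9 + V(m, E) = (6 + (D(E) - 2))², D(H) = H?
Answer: 109230079592340/34739 ≈ 3.1443e+9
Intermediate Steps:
V(m, E) = -9 + (4 + E)² (V(m, E) = -9 + (6 + (E - 2))² = -9 + (6 + (-2 + E))² = -9 + (4 + E)²)
u = 17280 (u = -3 + ((-79 + 41*(-59)) + 19781) = -3 + ((-79 - 2419) + 19781) = -3 + (-2498 + 19781) = -3 + 17283 = 17280)
(1/(-34739) + 48527)*(V(48 - 1*(-36), 214) + u) = (1/(-34739) + 48527)*((-9 + (4 + 214)²) + 17280) = (-1/34739 + 48527)*((-9 + 218²) + 17280) = 1685779452*((-9 + 47524) + 17280)/34739 = 1685779452*(47515 + 17280)/34739 = (1685779452/34739)*64795 = 109230079592340/34739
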